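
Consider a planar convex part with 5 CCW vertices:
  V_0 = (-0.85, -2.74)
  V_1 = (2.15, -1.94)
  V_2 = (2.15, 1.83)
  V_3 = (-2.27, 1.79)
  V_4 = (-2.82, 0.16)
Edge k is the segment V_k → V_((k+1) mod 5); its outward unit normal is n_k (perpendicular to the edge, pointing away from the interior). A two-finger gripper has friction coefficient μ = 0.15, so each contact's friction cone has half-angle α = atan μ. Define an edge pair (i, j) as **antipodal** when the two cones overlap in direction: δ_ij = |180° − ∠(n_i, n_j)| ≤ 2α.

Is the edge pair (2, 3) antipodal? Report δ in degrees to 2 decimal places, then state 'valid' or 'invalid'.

α = atan 0.15 = 8.53°;  2α = 17.06°
edge 2: e_2 = (-4.42, -0.04);  n_2 = (-0.0090, +1.0000)
edge 3: e_3 = (-0.55, -1.63);  n_3 = (-0.9475, +0.3197)
∠(n_2, n_3) = 70.84°
δ = |180° − 70.84°| = 109.16°
109.16° > 2α = 17.06°  →  invalid

δ = 109.16°, invalid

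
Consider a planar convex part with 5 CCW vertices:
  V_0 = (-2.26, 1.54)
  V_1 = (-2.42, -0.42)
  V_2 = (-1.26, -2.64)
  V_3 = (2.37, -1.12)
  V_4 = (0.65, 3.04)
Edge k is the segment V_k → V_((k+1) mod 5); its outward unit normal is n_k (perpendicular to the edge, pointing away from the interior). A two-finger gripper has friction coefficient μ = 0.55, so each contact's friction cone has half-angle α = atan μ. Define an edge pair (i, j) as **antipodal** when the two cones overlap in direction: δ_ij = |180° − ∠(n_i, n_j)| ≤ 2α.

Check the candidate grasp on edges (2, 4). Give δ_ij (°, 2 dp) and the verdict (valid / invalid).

α = atan 0.55 = 28.81°;  2α = 57.62°
edge 2: e_2 = (+3.63, +1.52);  n_2 = (+0.3862, -0.9224)
edge 4: e_4 = (-2.91, -1.50);  n_4 = (-0.4582, +0.8889)
∠(n_2, n_4) = 175.45°
δ = |180° − 175.45°| = 4.55°
4.55° ≤ 2α = 57.62°  →  valid

δ = 4.55°, valid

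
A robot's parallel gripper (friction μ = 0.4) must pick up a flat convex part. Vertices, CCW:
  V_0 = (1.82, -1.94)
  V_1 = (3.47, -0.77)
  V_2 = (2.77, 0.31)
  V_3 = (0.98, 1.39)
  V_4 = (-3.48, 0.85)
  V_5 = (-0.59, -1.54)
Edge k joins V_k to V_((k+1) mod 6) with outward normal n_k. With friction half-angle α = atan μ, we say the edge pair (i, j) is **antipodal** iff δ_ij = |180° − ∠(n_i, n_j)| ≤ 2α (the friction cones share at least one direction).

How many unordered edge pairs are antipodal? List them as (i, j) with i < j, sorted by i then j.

α = atan 0.4 = 21.80°;  2α = 43.60°
n_0 = (+0.5784, -0.8157)
n_1 = (+0.8392, +0.5439)
n_2 = (+0.5166, +0.8562)
n_3 = (-0.1202, +0.9927)
n_4 = (-0.6373, -0.7706)
n_5 = (-0.1637, -0.9865)
  (0,1): δ = 92.39°  ·
  (0,2): δ = 66.44°  ·
  (0,3): δ = 28.44°  ✓
  (0,4): δ = 105.07°  ·
  (0,5): δ = 135.24°  ·
  (1,2): δ = 154.05°  ·
  (1,3): δ = 116.05°  ·
  (1,4): δ = 17.46°  ✓
  (1,5): δ = 47.63°  ·
  (2,3): δ = 141.99°  ·
  (2,4): δ = 8.49°  ✓
  (2,5): δ = 21.68°  ✓
  (3,4): δ = 46.49°  ·
  (3,5): δ = 16.33°  ✓
  (4,5): δ = 149.83°  ·
antipodal pairs: 5

count = 5; pairs: (0,3), (1,4), (2,4), (2,5), (3,5)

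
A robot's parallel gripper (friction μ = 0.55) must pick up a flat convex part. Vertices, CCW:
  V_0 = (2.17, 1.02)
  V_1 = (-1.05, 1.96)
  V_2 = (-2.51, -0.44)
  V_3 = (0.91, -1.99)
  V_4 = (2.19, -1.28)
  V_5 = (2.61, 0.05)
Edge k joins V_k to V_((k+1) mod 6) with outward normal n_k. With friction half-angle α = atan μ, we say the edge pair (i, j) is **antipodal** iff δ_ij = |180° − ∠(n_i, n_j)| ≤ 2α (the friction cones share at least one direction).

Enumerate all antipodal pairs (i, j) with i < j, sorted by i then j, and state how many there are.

count = 6; pairs: (0,2), (0,3), (1,3), (1,4), (1,5), (2,5)

α = atan 0.55 = 28.81°;  2α = 57.62°
n_0 = (+0.2802, +0.9599)
n_1 = (-0.8543, +0.5197)
n_2 = (-0.4128, -0.9108)
n_3 = (+0.4851, -0.8745)
n_4 = (+0.9536, -0.3011)
n_5 = (+0.9107, +0.4131)
  (0,1): δ = 105.04°  ·
  (0,2): δ = 8.11°  ✓
  (0,3): δ = 45.29°  ✓
  (0,4): δ = 88.75°  ·
  (0,5): δ = 130.67°  ·
  (1,2): δ = 83.07°  ·
  (1,3): δ = 29.67°  ✓
  (1,4): δ = 13.79°  ✓
  (1,5): δ = 55.71°  ✓
  (2,3): δ = 126.60°  ·
  (2,4): δ = 83.14°  ·
  (2,5): δ = 41.22°  ✓
  (3,4): δ = 136.54°  ·
  (3,5): δ = 94.62°  ·
  (4,5): δ = 138.07°  ·
antipodal pairs: 6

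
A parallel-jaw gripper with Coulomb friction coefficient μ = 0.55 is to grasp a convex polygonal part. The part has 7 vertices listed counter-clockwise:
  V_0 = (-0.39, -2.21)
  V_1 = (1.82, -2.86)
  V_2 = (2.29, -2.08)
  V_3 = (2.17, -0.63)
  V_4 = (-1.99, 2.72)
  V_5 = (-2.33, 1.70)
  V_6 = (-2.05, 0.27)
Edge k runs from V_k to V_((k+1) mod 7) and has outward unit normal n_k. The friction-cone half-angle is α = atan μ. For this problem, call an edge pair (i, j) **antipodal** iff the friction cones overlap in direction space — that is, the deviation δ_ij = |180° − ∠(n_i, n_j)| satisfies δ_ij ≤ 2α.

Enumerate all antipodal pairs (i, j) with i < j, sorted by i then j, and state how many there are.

α = atan 0.55 = 28.81°;  2α = 57.62°
n_0 = (-0.2822, -0.9594)
n_1 = (+0.8565, -0.5161)
n_2 = (+0.9966, +0.0825)
n_3 = (+0.6272, +0.7789)
n_4 = (-0.9487, +0.3162)
n_5 = (-0.9814, -0.1922)
n_6 = (-0.8310, -0.5562)
  (0,1): δ = 104.68°  ·
  (0,2): δ = 68.88°  ·
  (0,3): δ = 22.45°  ✓
  (0,4): δ = 87.95°  ·
  (0,5): δ = 117.47°  ·
  (0,6): δ = 140.19°  ·
  (1,2): δ = 144.20°  ·
  (1,3): δ = 97.77°  ·
  (1,4): δ = 12.64°  ✓
  (1,5): δ = 42.15°  ✓
  (1,6): δ = 64.87°  ·
  (2,3): δ = 133.58°  ·
  (2,4): δ = 23.17°  ✓
  (2,5): δ = 6.35°  ✓
  (2,6): δ = 29.07°  ✓
  (3,4): δ = 69.59°  ·
  (3,5): δ = 40.08°  ✓
  (3,6): δ = 17.36°  ✓
  (4,5): δ = 150.49°  ·
  (4,6): δ = 127.77°  ·
  (5,6): δ = 157.28°  ·
antipodal pairs: 8

count = 8; pairs: (0,3), (1,4), (1,5), (2,4), (2,5), (2,6), (3,5), (3,6)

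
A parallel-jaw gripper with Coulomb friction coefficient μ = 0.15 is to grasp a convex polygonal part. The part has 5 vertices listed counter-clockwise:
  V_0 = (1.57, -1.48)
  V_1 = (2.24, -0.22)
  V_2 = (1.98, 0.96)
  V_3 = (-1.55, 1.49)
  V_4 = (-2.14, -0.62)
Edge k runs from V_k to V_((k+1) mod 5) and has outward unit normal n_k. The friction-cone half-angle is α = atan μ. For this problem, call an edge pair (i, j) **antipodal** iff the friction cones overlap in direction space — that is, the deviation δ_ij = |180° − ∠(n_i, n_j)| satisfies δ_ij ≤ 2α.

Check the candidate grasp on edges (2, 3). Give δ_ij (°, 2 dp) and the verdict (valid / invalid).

δ = 97.08°, invalid

α = atan 0.15 = 8.53°;  2α = 17.06°
edge 2: e_2 = (-3.53, +0.53);  n_2 = (+0.1485, +0.9889)
edge 3: e_3 = (-0.59, -2.11);  n_3 = (-0.9631, +0.2693)
∠(n_2, n_3) = 82.92°
δ = |180° − 82.92°| = 97.08°
97.08° > 2α = 17.06°  →  invalid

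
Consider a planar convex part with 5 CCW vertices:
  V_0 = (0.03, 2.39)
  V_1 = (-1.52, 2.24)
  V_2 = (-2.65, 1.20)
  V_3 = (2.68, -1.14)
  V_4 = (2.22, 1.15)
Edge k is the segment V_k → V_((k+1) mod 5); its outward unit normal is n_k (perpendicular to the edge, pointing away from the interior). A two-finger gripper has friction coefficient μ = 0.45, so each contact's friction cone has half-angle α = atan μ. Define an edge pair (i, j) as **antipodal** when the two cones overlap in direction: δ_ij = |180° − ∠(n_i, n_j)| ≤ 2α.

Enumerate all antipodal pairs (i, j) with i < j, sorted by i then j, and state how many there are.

α = atan 0.45 = 24.23°;  2α = 48.46°
n_0 = (-0.0963, +0.9954)
n_1 = (-0.6772, +0.7358)
n_2 = (-0.4020, -0.9156)
n_3 = (+0.9804, +0.1969)
n_4 = (+0.4927, +0.8702)
  (0,1): δ = 142.90°  ·
  (0,2): δ = 29.23°  ✓
  (0,3): δ = 95.83°  ·
  (0,4): δ = 144.95°  ·
  (1,2): δ = 66.33°  ·
  (1,3): δ = 58.73°  ·
  (1,4): δ = 107.86°  ·
  (2,3): δ = 54.94°  ·
  (2,4): δ = 5.82°  ✓
  (3,4): δ = 130.88°  ·
antipodal pairs: 2

count = 2; pairs: (0,2), (2,4)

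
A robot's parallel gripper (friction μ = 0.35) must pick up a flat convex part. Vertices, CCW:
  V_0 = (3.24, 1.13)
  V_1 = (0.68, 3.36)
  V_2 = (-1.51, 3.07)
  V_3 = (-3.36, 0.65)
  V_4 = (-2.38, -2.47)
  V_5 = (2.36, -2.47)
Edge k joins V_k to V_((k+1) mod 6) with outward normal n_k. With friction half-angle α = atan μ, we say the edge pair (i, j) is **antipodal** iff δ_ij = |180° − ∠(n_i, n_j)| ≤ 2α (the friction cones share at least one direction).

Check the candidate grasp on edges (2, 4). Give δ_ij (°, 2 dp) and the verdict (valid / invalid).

δ = 52.60°, invalid

α = atan 0.35 = 19.29°;  2α = 38.58°
edge 2: e_2 = (-1.85, -2.42);  n_2 = (-0.7945, +0.6073)
edge 4: e_4 = (+4.74, +0.00);  n_4 = (+0.0000, -1.0000)
∠(n_2, n_4) = 127.40°
δ = |180° − 127.40°| = 52.60°
52.60° > 2α = 38.58°  →  invalid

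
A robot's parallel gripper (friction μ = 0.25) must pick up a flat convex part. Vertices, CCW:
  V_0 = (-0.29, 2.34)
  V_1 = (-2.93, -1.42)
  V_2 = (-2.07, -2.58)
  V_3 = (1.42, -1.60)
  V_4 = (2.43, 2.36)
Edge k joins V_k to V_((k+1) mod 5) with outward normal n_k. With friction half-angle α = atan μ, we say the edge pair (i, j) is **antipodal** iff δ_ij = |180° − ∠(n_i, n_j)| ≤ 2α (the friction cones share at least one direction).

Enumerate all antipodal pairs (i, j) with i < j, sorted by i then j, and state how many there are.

count = 2; pairs: (0,3), (2,4)

α = atan 0.25 = 14.04°;  2α = 28.07°
n_0 = (-0.8184, +0.5746)
n_1 = (-0.8033, -0.5956)
n_2 = (+0.2703, -0.9628)
n_3 = (+0.9690, -0.2471)
n_4 = (-0.0074, +1.0000)
  (0,1): δ = 108.37°  ·
  (0,2): δ = 39.24°  ·
  (0,3): δ = 20.77°  ✓
  (0,4): δ = 125.50°  ·
  (1,2): δ = 110.87°  ·
  (1,3): δ = 50.86°  ·
  (1,4): δ = 53.87°  ·
  (2,3): δ = 119.99°  ·
  (2,4): δ = 15.26°  ✓
  (3,4): δ = 75.27°  ·
antipodal pairs: 2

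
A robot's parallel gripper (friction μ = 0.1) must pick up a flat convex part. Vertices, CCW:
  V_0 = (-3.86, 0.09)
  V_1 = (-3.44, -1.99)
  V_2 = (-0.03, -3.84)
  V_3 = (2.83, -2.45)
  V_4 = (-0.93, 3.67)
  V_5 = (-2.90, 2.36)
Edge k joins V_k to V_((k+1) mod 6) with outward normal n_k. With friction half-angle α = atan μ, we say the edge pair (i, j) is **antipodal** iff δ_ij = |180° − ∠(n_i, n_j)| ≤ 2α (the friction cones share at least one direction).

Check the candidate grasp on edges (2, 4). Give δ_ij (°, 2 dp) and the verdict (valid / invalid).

α = atan 0.1 = 5.71°;  2α = 11.42°
edge 2: e_2 = (+2.86, +1.39);  n_2 = (+0.4371, -0.8994)
edge 4: e_4 = (-1.97, -1.31);  n_4 = (-0.5537, +0.8327)
∠(n_2, n_4) = 172.30°
δ = |180° − 172.30°| = 7.70°
7.70° ≤ 2α = 11.42°  →  valid

δ = 7.70°, valid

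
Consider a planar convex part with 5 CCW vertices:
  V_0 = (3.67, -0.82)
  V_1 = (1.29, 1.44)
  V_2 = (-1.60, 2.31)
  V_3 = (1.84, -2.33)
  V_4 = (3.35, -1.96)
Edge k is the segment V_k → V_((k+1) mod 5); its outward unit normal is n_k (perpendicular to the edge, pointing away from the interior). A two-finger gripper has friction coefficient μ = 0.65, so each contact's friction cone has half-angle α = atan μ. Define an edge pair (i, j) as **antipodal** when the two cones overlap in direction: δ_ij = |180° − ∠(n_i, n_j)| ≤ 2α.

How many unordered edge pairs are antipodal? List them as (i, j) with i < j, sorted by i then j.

count = 5; pairs: (0,2), (0,3), (1,2), (1,3), (2,4)

α = atan 0.65 = 33.02°;  2α = 66.05°
n_0 = (+0.6886, +0.7252)
n_1 = (+0.2883, +0.9576)
n_2 = (-0.8033, -0.5956)
n_3 = (+0.2380, -0.9713)
n_4 = (+0.9628, -0.2703)
  (0,1): δ = 153.24°  ·
  (0,2): δ = 9.93°  ✓
  (0,3): δ = 57.29°  ✓
  (0,4): δ = 117.84°  ·
  (1,2): δ = 36.69°  ✓
  (1,3): δ = 30.52°  ✓
  (1,4): δ = 91.07°  ·
  (2,3): δ = 112.78°  ·
  (2,4): δ = 52.23°  ✓
  (3,4): δ = 119.45°  ·
antipodal pairs: 5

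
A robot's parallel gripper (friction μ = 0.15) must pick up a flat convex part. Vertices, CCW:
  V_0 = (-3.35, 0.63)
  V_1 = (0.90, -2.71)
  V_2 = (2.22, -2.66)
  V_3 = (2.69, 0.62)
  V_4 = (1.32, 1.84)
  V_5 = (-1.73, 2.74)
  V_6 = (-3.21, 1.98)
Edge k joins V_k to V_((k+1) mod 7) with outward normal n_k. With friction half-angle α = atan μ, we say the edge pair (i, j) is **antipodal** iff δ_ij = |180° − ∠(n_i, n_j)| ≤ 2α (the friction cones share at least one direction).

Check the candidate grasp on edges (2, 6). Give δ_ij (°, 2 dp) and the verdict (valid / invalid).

α = atan 0.15 = 8.53°;  2α = 17.06°
edge 2: e_2 = (+0.47, +3.28);  n_2 = (+0.9899, -0.1418)
edge 6: e_6 = (-0.14, -1.35);  n_6 = (-0.9947, +0.1032)
∠(n_2, n_6) = 177.77°
δ = |180° − 177.77°| = 2.23°
2.23° ≤ 2α = 17.06°  →  valid

δ = 2.23°, valid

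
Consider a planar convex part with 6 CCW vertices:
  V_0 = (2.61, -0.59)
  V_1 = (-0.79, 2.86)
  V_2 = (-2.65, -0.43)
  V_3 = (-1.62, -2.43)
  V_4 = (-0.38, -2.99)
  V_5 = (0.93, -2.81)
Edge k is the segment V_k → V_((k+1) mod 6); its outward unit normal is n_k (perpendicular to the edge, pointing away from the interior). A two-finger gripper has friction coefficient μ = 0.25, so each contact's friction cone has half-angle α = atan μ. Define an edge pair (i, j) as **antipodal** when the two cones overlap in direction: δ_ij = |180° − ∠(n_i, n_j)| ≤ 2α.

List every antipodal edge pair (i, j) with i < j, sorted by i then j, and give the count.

count = 3; pairs: (0,2), (0,3), (1,5)

α = atan 0.25 = 14.04°;  2α = 28.07°
n_0 = (+0.7122, +0.7019)
n_1 = (-0.8705, +0.4921)
n_2 = (-0.8890, -0.4579)
n_3 = (-0.4116, -0.9114)
n_4 = (+0.1361, -0.9907)
n_5 = (+0.7974, -0.6034)
  (0,1): δ = 74.06°  ·
  (0,2): δ = 17.33°  ✓
  (0,3): δ = 21.11°  ✓
  (0,4): δ = 53.24°  ·
  (0,5): δ = 98.30°  ·
  (1,2): δ = 123.27°  ·
  (1,3): δ = 84.82°  ·
  (1,4): δ = 52.69°  ·
  (1,5): δ = 7.64°  ✓
  (2,3): δ = 141.55°  ·
  (2,4): δ = 109.42°  ·
  (2,5): δ = 64.37°  ·
  (3,4): δ = 147.87°  ·
  (3,5): δ = 102.81°  ·
  (4,5): δ = 134.94°  ·
antipodal pairs: 3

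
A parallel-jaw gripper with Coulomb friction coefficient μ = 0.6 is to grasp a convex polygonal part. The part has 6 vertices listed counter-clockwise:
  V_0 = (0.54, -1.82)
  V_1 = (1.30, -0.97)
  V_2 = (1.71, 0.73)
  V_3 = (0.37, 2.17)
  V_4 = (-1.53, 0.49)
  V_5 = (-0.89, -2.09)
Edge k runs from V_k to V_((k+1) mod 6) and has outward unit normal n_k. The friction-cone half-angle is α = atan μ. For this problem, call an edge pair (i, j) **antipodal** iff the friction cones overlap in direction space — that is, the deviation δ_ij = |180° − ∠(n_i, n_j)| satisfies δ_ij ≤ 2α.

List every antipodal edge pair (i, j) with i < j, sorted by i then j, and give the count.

α = atan 0.6 = 30.96°;  2α = 61.93°
n_0 = (+0.7455, -0.6665)
n_1 = (+0.9721, -0.2345)
n_2 = (+0.7321, +0.6812)
n_3 = (-0.6624, +0.7491)
n_4 = (-0.9706, -0.2408)
n_5 = (+0.1855, -0.9826)
  (0,1): δ = 151.76°  ·
  (0,2): δ = 95.26°  ·
  (0,3): δ = 6.72°  ✓
  (0,4): δ = 55.73°  ✓
  (0,5): δ = 142.49°  ·
  (1,2): δ = 123.50°  ·
  (1,3): δ = 34.96°  ✓
  (1,4): δ = 27.49°  ✓
  (1,5): δ = 114.25°  ·
  (2,3): δ = 91.46°  ·
  (2,4): δ = 29.01°  ✓
  (2,5): δ = 57.75°  ✓
  (3,4): δ = 117.55°  ·
  (3,5): δ = 30.79°  ✓
  (4,5): δ = 93.24°  ·
antipodal pairs: 7

count = 7; pairs: (0,3), (0,4), (1,3), (1,4), (2,4), (2,5), (3,5)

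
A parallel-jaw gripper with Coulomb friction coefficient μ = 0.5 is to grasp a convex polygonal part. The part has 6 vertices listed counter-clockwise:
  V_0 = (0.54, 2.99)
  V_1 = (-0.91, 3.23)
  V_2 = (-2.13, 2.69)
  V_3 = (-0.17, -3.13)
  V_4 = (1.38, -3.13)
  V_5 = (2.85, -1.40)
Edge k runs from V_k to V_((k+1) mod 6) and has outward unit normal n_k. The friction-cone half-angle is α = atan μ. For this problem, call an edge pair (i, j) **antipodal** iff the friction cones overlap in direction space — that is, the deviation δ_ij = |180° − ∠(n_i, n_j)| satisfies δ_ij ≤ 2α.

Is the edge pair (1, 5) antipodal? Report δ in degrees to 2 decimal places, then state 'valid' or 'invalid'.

α = atan 0.5 = 26.57°;  2α = 53.13°
edge 1: e_1 = (-1.22, -0.54);  n_1 = (-0.4047, +0.9144)
edge 5: e_5 = (-2.31, +4.39);  n_5 = (+0.8850, +0.4657)
∠(n_1, n_5) = 86.12°
δ = |180° − 86.12°| = 93.88°
93.88° > 2α = 53.13°  →  invalid

δ = 93.88°, invalid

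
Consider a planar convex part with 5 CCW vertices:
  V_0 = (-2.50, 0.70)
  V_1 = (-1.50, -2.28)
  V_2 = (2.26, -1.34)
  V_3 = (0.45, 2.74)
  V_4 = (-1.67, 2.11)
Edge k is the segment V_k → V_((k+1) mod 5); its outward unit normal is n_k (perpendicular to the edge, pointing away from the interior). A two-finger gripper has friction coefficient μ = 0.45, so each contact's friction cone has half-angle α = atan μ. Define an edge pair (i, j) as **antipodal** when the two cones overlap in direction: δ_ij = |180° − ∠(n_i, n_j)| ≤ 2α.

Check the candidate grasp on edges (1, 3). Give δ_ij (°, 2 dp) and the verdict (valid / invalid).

α = atan 0.45 = 24.23°;  2α = 48.46°
edge 1: e_1 = (+3.76, +0.94);  n_1 = (+0.2425, -0.9701)
edge 3: e_3 = (-2.12, -0.63);  n_3 = (-0.2849, +0.9586)
∠(n_1, n_3) = 177.49°
δ = |180° − 177.49°| = 2.51°
2.51° ≤ 2α = 48.46°  →  valid

δ = 2.51°, valid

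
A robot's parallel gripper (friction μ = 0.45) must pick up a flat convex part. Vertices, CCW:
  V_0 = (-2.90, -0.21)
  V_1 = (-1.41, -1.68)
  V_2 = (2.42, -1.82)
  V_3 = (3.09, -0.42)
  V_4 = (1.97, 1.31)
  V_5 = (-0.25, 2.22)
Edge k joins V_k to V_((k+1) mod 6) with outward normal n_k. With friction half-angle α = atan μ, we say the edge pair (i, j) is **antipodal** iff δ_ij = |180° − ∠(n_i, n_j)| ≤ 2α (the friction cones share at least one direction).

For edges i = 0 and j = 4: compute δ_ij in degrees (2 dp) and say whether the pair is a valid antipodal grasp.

δ = 22.32°, valid

α = atan 0.45 = 24.23°;  2α = 48.46°
edge 0: e_0 = (+1.49, -1.47);  n_0 = (-0.7023, -0.7119)
edge 4: e_4 = (-2.22, +0.91);  n_4 = (+0.3793, +0.9253)
∠(n_0, n_4) = 157.68°
δ = |180° − 157.68°| = 22.32°
22.32° ≤ 2α = 48.46°  →  valid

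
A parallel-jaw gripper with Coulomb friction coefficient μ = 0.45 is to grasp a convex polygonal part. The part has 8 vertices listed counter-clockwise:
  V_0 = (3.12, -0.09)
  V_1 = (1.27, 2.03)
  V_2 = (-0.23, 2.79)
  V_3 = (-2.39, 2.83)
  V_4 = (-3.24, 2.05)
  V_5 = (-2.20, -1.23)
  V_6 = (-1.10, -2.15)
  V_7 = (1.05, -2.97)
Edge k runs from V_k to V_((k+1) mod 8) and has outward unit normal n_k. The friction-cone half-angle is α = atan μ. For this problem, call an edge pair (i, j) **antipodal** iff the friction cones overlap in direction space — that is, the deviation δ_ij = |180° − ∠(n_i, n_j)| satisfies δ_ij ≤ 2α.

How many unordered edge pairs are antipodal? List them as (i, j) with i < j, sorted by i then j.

α = atan 0.45 = 24.23°;  2α = 48.46°
n_0 = (+0.7535, +0.6575)
n_1 = (+0.4520, +0.8920)
n_2 = (+0.0185, +0.9998)
n_3 = (-0.6761, +0.7368)
n_4 = (-0.9532, -0.3022)
n_5 = (-0.6416, -0.7671)
n_6 = (-0.3564, -0.9343)
n_7 = (+0.8120, -0.5836)
  (0,1): δ = 157.98°  ·
  (0,2): δ = 132.17°  ·
  (0,3): δ = 88.57°  ·
  (0,4): δ = 23.52°  ✓
  (0,5): δ = 8.98°  ✓
  (0,6): δ = 28.01°  ✓
  (0,7): δ = 103.18°  ·
  (1,2): δ = 154.19°  ·
  (1,3): δ = 110.59°  ·
  (1,4): δ = 45.54°  ✓
  (1,5): δ = 13.04°  ✓
  (1,6): δ = 5.99°  ✓
  (1,7): δ = 81.16°  ·
  (2,3): δ = 136.40°  ·
  (2,4): δ = 71.35°  ·
  (2,5): δ = 38.85°  ✓
  (2,6): δ = 19.82°  ✓
  (2,7): δ = 55.35°  ·
  (3,4): δ = 114.95°  ·
  (3,5): δ = 82.45°  ·
  (3,6): δ = 63.42°  ·
  (3,7): δ = 11.75°  ✓
  (4,5): δ = 147.50°  ·
  (4,6): δ = 128.47°  ·
  (4,7): δ = 53.30°  ·
  (5,6): δ = 160.97°  ·
  (5,7): δ = 85.80°  ·
  (6,7): δ = 104.83°  ·
antipodal pairs: 9

count = 9; pairs: (0,4), (0,5), (0,6), (1,4), (1,5), (1,6), (2,5), (2,6), (3,7)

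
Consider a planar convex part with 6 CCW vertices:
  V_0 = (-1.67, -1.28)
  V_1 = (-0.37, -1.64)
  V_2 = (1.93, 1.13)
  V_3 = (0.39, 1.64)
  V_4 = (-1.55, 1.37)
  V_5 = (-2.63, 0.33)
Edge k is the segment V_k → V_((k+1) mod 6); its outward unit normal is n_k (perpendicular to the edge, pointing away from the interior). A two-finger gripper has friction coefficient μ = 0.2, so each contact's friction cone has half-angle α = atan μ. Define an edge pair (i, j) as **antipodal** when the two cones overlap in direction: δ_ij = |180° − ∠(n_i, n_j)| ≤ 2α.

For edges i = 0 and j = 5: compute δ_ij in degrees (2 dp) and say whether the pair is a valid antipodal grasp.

α = atan 0.2 = 11.31°;  2α = 22.62°
edge 0: e_0 = (+1.30, -0.36);  n_0 = (-0.2669, -0.9637)
edge 5: e_5 = (+0.96, -1.61);  n_5 = (-0.8589, -0.5121)
∠(n_0, n_5) = 43.71°
δ = |180° − 43.71°| = 136.29°
136.29° > 2α = 22.62°  →  invalid

δ = 136.29°, invalid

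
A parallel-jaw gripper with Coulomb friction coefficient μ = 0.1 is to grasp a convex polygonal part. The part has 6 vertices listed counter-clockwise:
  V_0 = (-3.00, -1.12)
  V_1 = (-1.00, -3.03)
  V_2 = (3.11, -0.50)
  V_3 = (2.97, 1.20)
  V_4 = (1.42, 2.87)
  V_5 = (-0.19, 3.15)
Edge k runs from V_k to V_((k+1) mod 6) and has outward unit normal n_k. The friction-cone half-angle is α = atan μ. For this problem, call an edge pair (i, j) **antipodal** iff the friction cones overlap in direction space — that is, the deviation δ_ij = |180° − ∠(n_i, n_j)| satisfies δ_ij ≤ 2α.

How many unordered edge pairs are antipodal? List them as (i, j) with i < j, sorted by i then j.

count = 1; pairs: (0,3)

α = atan 0.1 = 5.71°;  2α = 11.42°
n_0 = (-0.6906, -0.7232)
n_1 = (+0.5242, -0.8516)
n_2 = (+0.9966, +0.0821)
n_3 = (+0.7329, +0.6803)
n_4 = (+0.1713, +0.9852)
n_5 = (-0.8353, +0.5497)
  (0,1): δ = 104.70°  ·
  (0,2): δ = 41.61°  ·
  (0,3): δ = 3.45°  ✓
  (0,4): δ = 33.82°  ·
  (0,5): δ = 100.33°  ·
  (1,2): δ = 116.91°  ·
  (1,3): δ = 78.75°  ·
  (1,4): δ = 41.48°  ·
  (1,5): δ = 25.04°  ·
  (2,3): δ = 141.84°  ·
  (2,4): δ = 104.57°  ·
  (2,5): δ = 38.06°  ·
  (3,4): δ = 142.73°  ·
  (3,5): δ = 76.21°  ·
  (4,5): δ = 113.48°  ·
antipodal pairs: 1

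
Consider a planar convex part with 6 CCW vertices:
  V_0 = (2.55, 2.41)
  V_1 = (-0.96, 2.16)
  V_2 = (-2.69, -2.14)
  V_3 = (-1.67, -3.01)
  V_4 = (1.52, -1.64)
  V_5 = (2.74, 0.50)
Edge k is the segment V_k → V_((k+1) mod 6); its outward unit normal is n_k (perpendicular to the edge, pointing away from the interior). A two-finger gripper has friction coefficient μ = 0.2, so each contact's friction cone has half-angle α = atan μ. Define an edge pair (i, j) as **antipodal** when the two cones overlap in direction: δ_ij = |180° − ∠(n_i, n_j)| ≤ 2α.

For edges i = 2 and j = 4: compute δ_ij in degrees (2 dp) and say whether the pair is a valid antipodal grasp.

δ = 79.22°, invalid

α = atan 0.2 = 11.31°;  2α = 22.62°
edge 2: e_2 = (+1.02, -0.87);  n_2 = (-0.6489, -0.7608)
edge 4: e_4 = (+1.22, +2.14);  n_4 = (+0.8687, -0.4953)
∠(n_2, n_4) = 100.78°
δ = |180° − 100.78°| = 79.22°
79.22° > 2α = 22.62°  →  invalid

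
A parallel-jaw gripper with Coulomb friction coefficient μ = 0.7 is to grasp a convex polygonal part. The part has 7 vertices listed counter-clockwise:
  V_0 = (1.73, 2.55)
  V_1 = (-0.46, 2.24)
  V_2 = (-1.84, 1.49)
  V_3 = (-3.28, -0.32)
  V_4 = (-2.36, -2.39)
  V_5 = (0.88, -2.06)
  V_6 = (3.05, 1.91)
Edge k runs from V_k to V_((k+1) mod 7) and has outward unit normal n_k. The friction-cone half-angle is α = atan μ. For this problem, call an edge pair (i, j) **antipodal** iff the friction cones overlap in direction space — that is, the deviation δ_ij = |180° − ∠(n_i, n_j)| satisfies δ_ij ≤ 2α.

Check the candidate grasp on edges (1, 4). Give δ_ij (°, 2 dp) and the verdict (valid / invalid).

α = atan 0.7 = 34.99°;  2α = 69.98°
edge 1: e_1 = (-1.38, -0.75);  n_1 = (-0.4775, +0.8786)
edge 4: e_4 = (+3.24, +0.33);  n_4 = (+0.1013, -0.9949)
∠(n_1, n_4) = 157.29°
δ = |180° − 157.29°| = 22.71°
22.71° ≤ 2α = 69.98°  →  valid

δ = 22.71°, valid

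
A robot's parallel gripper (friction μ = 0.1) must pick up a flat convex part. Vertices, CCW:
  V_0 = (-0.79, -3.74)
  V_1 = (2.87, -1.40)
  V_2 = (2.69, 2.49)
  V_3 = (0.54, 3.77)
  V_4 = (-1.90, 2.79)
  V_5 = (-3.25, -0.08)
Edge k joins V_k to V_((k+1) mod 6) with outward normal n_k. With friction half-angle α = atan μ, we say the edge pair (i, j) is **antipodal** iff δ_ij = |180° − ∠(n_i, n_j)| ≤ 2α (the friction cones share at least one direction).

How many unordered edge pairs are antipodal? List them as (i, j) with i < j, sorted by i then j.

α = atan 0.1 = 5.71°;  2α = 11.42°
n_0 = (+0.5387, -0.8425)
n_1 = (+0.9989, +0.0462)
n_2 = (+0.5116, +0.8593)
n_3 = (-0.3727, +0.9280)
n_4 = (-0.9049, +0.4256)
n_5 = (-0.8300, -0.5578)
  (0,1): δ = 119.94°  ·
  (0,2): δ = 63.36°  ·
  (0,3): δ = 10.71°  ✓
  (0,4): δ = 32.22°  ·
  (0,5): δ = 91.31°  ·
  (1,2): δ = 123.42°  ·
  (1,3): δ = 70.77°  ·
  (1,4): δ = 27.84°  ·
  (1,5): δ = 31.26°  ·
  (2,3): δ = 127.35°  ·
  (2,4): δ = 84.42°  ·
  (2,5): δ = 25.33°  ·
  (3,4): δ = 137.07°  ·
  (3,5): δ = 77.98°  ·
  (4,5): δ = 120.90°  ·
antipodal pairs: 1

count = 1; pairs: (0,3)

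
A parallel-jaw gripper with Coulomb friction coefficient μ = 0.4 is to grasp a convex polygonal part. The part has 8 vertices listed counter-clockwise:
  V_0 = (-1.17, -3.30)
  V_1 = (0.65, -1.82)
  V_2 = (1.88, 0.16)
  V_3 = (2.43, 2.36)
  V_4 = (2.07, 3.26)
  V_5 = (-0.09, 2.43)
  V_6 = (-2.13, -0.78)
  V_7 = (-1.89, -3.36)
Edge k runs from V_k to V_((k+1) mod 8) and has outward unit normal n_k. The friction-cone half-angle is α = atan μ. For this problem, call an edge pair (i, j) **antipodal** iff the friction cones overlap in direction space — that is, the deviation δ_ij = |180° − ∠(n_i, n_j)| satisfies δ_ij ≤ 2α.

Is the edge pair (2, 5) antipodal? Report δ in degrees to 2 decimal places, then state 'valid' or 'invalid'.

δ = 18.40°, valid

α = atan 0.4 = 21.80°;  2α = 43.60°
edge 2: e_2 = (+0.55, +2.20);  n_2 = (+0.9701, -0.2425)
edge 5: e_5 = (-2.04, -3.21);  n_5 = (-0.8440, +0.5364)
∠(n_2, n_5) = 161.60°
δ = |180° − 161.60°| = 18.40°
18.40° ≤ 2α = 43.60°  →  valid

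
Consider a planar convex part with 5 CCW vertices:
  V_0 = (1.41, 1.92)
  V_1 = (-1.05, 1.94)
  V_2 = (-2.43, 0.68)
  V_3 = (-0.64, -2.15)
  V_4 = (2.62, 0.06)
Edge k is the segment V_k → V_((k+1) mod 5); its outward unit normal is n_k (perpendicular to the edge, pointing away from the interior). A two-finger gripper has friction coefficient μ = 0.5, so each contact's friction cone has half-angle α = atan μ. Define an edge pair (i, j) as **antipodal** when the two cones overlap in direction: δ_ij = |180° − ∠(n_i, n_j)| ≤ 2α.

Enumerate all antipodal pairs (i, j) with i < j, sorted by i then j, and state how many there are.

α = atan 0.5 = 26.57°;  2α = 53.13°
n_0 = (+0.0081, +1.0000)
n_1 = (-0.6743, +0.7385)
n_2 = (-0.8451, -0.5346)
n_3 = (+0.5611, -0.8277)
n_4 = (+0.8382, +0.5453)
  (0,1): δ = 137.14°  ·
  (0,2): δ = 57.22°  ·
  (0,3): δ = 34.60°  ✓
  (0,4): δ = 123.51°  ·
  (1,2): δ = 100.08°  ·
  (1,3): δ = 8.26°  ✓
  (1,4): δ = 80.65°  ·
  (2,3): δ = 88.18°  ·
  (2,4): δ = 0.73°  ✓
  (3,4): δ = 91.09°  ·
antipodal pairs: 3

count = 3; pairs: (0,3), (1,3), (2,4)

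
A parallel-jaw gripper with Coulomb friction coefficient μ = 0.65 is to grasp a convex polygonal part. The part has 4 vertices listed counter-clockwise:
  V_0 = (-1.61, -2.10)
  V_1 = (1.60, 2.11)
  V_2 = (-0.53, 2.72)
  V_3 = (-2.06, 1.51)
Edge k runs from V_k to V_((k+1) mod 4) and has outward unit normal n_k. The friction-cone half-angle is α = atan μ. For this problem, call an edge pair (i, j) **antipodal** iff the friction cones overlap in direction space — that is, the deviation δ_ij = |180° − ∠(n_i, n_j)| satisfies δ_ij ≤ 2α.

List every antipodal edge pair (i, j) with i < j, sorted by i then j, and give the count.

α = atan 0.65 = 33.02°;  2α = 66.05°
n_0 = (+0.7952, -0.6063)
n_1 = (+0.2753, +0.9614)
n_2 = (-0.6203, +0.7844)
n_3 = (-0.9923, -0.1237)
  (0,1): δ = 68.66°  ·
  (0,2): δ = 14.34°  ✓
  (0,3): δ = 44.43°  ✓
  (1,2): δ = 125.68°  ·
  (1,3): δ = 66.91°  ·
  (2,3): δ = 121.23°  ·
antipodal pairs: 2

count = 2; pairs: (0,2), (0,3)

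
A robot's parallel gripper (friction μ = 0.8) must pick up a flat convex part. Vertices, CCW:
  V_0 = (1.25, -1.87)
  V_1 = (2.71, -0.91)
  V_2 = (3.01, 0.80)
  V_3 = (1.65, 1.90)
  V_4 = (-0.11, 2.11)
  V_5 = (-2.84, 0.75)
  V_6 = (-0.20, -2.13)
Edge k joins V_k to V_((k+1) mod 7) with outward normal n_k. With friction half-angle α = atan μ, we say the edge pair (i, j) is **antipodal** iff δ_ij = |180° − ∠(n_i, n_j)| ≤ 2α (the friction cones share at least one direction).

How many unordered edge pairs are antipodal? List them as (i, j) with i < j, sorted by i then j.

α = atan 0.8 = 38.66°;  2α = 77.32°
n_0 = (+0.5494, -0.8356)
n_1 = (+0.9850, -0.1728)
n_2 = (+0.6289, +0.7775)
n_3 = (+0.1185, +0.9930)
n_4 = (-0.4459, +0.8951)
n_5 = (-0.7372, -0.6757)
n_6 = (+0.1765, -0.9843)
  (0,1): δ = 133.28°  ·
  (0,2): δ = 72.29°  ✓
  (0,3): δ = 40.13°  ✓
  (0,4): δ = 6.85°  ✓
  (0,5): δ = 99.18°  ·
  (0,6): δ = 156.84°  ·
  (1,2): δ = 119.02°  ·
  (1,3): δ = 86.85°  ·
  (1,4): δ = 53.57°  ✓
  (1,5): δ = 52.46°  ✓
  (1,6): δ = 110.12°  ·
  (2,3): δ = 147.84°  ·
  (2,4): δ = 114.55°  ·
  (2,5): δ = 8.52°  ✓
  (2,6): δ = 49.13°  ✓
  (3,4): δ = 146.71°  ·
  (3,5): δ = 40.69°  ✓
  (3,6): δ = 16.97°  ✓
  (4,5): δ = 73.97°  ✓
  (4,6): δ = 16.32°  ✓
  (5,6): δ = 122.34°  ·
antipodal pairs: 11

count = 11; pairs: (0,2), (0,3), (0,4), (1,4), (1,5), (2,5), (2,6), (3,5), (3,6), (4,5), (4,6)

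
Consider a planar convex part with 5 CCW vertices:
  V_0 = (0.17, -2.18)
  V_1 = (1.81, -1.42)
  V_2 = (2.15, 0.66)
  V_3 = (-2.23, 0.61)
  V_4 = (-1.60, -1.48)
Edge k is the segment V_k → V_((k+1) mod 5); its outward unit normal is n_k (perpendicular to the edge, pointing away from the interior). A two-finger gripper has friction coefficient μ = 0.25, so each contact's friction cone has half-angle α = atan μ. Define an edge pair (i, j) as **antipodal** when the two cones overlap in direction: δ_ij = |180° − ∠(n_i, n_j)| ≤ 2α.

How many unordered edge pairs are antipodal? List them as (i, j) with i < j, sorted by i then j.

α = atan 0.25 = 14.04°;  2α = 28.07°
n_0 = (+0.4205, -0.9073)
n_1 = (+0.9869, -0.1613)
n_2 = (-0.0114, +0.9999)
n_3 = (-0.9574, -0.2886)
n_4 = (-0.3678, -0.9299)
  (0,1): δ = 124.15°  ·
  (0,2): δ = 24.21°  ✓
  (0,3): δ = 81.91°  ·
  (0,4): δ = 133.56°  ·
  (1,2): δ = 80.06°  ·
  (1,3): δ = 26.06°  ✓
  (1,4): δ = 77.71°  ·
  (2,3): δ = 73.88°  ·
  (2,4): δ = 22.23°  ✓
  (3,4): δ = 128.35°  ·
antipodal pairs: 3

count = 3; pairs: (0,2), (1,3), (2,4)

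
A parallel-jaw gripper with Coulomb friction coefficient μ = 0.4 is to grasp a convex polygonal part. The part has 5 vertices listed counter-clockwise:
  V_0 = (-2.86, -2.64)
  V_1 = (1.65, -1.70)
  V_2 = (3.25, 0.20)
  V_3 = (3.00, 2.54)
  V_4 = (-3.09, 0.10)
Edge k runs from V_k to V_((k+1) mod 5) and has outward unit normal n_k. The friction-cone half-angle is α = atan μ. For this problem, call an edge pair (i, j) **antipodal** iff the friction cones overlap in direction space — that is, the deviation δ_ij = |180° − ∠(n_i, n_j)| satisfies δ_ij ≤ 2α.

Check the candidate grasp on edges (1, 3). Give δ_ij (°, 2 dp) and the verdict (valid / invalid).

α = atan 0.4 = 21.80°;  2α = 43.60°
edge 1: e_1 = (+1.60, +1.90);  n_1 = (+0.7649, -0.6441)
edge 3: e_3 = (-6.09, -2.44);  n_3 = (-0.3719, +0.9283)
∠(n_1, n_3) = 151.93°
δ = |180° − 151.93°| = 28.07°
28.07° ≤ 2α = 43.60°  →  valid

δ = 28.07°, valid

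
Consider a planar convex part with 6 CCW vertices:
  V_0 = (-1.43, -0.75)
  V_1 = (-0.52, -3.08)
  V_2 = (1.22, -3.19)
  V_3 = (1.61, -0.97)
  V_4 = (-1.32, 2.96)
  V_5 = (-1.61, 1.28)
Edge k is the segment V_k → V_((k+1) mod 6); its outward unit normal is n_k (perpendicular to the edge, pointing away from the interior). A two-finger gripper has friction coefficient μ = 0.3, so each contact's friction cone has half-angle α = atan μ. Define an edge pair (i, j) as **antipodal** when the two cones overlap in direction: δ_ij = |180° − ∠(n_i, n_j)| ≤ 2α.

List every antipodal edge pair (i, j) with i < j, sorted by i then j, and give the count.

α = atan 0.3 = 16.70°;  2α = 33.40°
n_0 = (-0.9315, -0.3638)
n_1 = (-0.0631, -0.9980)
n_2 = (+0.9849, -0.1730)
n_3 = (+0.8017, +0.5977)
n_4 = (-0.9854, +0.1701)
n_5 = (-0.9961, -0.0883)
  (0,1): δ = 114.95°  ·
  (0,2): δ = 31.30°  ✓
  (0,3): δ = 15.37°  ✓
  (0,4): δ = 148.87°  ·
  (0,5): δ = 163.73°  ·
  (1,2): δ = 96.35°  ·
  (1,3): δ = 49.68°  ·
  (1,4): δ = 83.82°  ·
  (1,5): δ = 98.68°  ·
  (2,3): δ = 133.33°  ·
  (2,4): δ = 0.17°  ✓
  (2,5): δ = 15.03°  ✓
  (3,4): δ = 46.50°  ·
  (3,5): δ = 31.64°  ✓
  (4,5): δ = 165.14°  ·
antipodal pairs: 5

count = 5; pairs: (0,2), (0,3), (2,4), (2,5), (3,5)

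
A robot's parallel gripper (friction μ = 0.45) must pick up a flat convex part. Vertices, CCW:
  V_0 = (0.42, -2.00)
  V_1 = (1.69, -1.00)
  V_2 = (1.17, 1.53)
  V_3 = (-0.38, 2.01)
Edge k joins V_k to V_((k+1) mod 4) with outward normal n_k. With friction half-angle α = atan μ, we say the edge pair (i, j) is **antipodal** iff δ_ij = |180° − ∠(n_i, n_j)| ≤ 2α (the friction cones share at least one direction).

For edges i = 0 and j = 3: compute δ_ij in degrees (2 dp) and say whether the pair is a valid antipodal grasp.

α = atan 0.45 = 24.23°;  2α = 48.46°
edge 0: e_0 = (+1.27, +1.00);  n_0 = (+0.6186, -0.7857)
edge 3: e_3 = (+0.80, -4.01);  n_3 = (-0.9807, -0.1956)
∠(n_0, n_3) = 116.93°
δ = |180° − 116.93°| = 63.07°
63.07° > 2α = 48.46°  →  invalid

δ = 63.07°, invalid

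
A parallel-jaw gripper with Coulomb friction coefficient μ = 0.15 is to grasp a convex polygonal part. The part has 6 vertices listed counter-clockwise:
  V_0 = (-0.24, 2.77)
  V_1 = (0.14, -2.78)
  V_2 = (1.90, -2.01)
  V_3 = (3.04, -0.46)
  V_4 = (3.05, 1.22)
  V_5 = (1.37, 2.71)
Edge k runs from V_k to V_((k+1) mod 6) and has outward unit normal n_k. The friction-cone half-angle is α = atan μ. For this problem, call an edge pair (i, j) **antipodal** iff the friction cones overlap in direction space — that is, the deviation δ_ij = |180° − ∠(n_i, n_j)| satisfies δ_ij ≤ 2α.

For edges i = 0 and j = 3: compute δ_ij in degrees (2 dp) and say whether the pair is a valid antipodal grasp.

δ = 4.26°, valid

α = atan 0.15 = 8.53°;  2α = 17.06°
edge 0: e_0 = (+0.38, -5.55);  n_0 = (-0.9977, -0.0683)
edge 3: e_3 = (+0.01, +1.68);  n_3 = (+1.0000, -0.0060)
∠(n_0, n_3) = 175.74°
δ = |180° − 175.74°| = 4.26°
4.26° ≤ 2α = 17.06°  →  valid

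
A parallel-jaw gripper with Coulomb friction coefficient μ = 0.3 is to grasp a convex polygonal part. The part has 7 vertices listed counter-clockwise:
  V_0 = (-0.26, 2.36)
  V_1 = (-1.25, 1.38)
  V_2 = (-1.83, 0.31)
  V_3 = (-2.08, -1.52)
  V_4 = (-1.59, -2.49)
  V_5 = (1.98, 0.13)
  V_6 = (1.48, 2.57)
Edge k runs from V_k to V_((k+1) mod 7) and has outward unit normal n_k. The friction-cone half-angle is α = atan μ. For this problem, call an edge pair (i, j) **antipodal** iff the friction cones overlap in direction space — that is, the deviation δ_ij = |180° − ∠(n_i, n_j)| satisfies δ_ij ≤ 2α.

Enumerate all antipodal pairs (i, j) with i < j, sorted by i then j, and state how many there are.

α = atan 0.3 = 16.70°;  2α = 33.40°
n_0 = (-0.7035, +0.7107)
n_1 = (-0.8791, +0.4765)
n_2 = (-0.9908, +0.1354)
n_3 = (-0.8926, -0.4509)
n_4 = (+0.5917, -0.8062)
n_5 = (+0.9796, +0.2007)
n_6 = (-0.1198, +0.9928)
  (0,1): δ = 163.17°  ·
  (0,2): δ = 142.49°  ·
  (0,3): δ = 107.91°  ·
  (0,4): δ = 8.43°  ✓
  (0,5): δ = 56.87°  ·
  (0,6): δ = 142.17°  ·
  (1,2): δ = 159.32°  ·
  (1,3): δ = 124.74°  ·
  (1,4): δ = 25.27°  ✓
  (1,5): δ = 40.04°  ·
  (1,6): δ = 125.34°  ·
  (2,3): δ = 145.42°  ·
  (2,4): δ = 45.95°  ·
  (2,5): δ = 19.36°  ✓
  (2,6): δ = 104.66°  ·
  (3,4): δ = 80.53°  ·
  (3,5): δ = 15.22°  ✓
  (3,6): δ = 70.08°  ·
  (4,5): δ = 114.69°  ·
  (4,6): δ = 29.39°  ✓
  (5,6): δ = 94.70°  ·
antipodal pairs: 5

count = 5; pairs: (0,4), (1,4), (2,5), (3,5), (4,6)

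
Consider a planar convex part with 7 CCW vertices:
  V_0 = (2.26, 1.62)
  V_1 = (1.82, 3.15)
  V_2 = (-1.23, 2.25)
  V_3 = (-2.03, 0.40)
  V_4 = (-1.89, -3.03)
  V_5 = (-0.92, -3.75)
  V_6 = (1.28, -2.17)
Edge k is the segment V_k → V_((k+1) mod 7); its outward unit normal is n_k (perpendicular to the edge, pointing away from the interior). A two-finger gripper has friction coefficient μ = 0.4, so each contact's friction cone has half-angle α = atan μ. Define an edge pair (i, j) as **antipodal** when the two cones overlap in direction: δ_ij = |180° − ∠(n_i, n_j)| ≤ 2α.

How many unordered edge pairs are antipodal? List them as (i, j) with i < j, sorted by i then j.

α = atan 0.4 = 21.80°;  2α = 43.60°
n_0 = (+0.9610, +0.2764)
n_1 = (-0.2830, +0.9591)
n_2 = (-0.9179, +0.3969)
n_3 = (-0.9992, -0.0408)
n_4 = (-0.5960, -0.8030)
n_5 = (+0.5833, -0.8122)
n_6 = (+0.9682, -0.2503)
  (0,1): δ = 89.60°  ·
  (0,2): δ = 39.43°  ✓
  (0,3): δ = 13.71°  ✓
  (0,4): δ = 37.37°  ✓
  (0,5): δ = 109.64°  ·
  (0,6): δ = 149.46°  ·
  (1,2): δ = 129.83°  ·
  (1,3): δ = 104.10°  ·
  (1,4): δ = 53.03°  ·
  (1,5): δ = 19.24°  ✓
  (1,6): δ = 59.06°  ·
  (2,3): δ = 154.28°  ·
  (2,4): δ = 103.20°  ·
  (2,5): δ = 30.93°  ✓
  (2,6): δ = 8.89°  ✓
  (3,4): δ = 128.92°  ·
  (3,5): δ = 56.65°  ·
  (3,6): δ = 16.84°  ✓
  (4,5): δ = 107.73°  ·
  (4,6): δ = 67.91°  ·
  (5,6): δ = 140.18°  ·
antipodal pairs: 7

count = 7; pairs: (0,2), (0,3), (0,4), (1,5), (2,5), (2,6), (3,6)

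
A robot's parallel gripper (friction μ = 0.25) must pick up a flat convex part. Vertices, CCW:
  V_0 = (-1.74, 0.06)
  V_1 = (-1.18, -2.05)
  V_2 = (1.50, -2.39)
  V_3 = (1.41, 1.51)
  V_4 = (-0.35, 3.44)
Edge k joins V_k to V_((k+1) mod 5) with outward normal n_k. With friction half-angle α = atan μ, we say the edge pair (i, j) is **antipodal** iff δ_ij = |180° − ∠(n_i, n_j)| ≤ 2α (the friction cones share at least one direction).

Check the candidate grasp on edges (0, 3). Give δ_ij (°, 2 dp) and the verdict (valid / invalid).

δ = 27.50°, valid

α = atan 0.25 = 14.04°;  2α = 28.07°
edge 0: e_0 = (+0.56, -2.11);  n_0 = (-0.9665, -0.2565)
edge 3: e_3 = (-1.76, +1.93);  n_3 = (+0.7389, +0.6738)
∠(n_0, n_3) = 152.50°
δ = |180° − 152.50°| = 27.50°
27.50° ≤ 2α = 28.07°  →  valid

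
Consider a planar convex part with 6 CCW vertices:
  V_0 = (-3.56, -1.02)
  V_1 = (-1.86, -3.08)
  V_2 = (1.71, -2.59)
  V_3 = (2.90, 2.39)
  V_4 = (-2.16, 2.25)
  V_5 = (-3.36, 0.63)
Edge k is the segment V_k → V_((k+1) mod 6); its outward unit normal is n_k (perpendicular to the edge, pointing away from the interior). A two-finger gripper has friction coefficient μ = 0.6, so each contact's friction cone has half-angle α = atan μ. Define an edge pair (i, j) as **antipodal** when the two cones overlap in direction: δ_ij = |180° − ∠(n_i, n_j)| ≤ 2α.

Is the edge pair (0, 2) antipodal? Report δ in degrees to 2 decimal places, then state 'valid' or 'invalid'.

α = atan 0.6 = 30.96°;  2α = 61.93°
edge 0: e_0 = (+1.70, -2.06);  n_0 = (-0.7713, -0.6365)
edge 2: e_2 = (+1.19, +4.98);  n_2 = (+0.9726, -0.2324)
∠(n_0, n_2) = 127.03°
δ = |180° − 127.03°| = 52.97°
52.97° ≤ 2α = 61.93°  →  valid

δ = 52.97°, valid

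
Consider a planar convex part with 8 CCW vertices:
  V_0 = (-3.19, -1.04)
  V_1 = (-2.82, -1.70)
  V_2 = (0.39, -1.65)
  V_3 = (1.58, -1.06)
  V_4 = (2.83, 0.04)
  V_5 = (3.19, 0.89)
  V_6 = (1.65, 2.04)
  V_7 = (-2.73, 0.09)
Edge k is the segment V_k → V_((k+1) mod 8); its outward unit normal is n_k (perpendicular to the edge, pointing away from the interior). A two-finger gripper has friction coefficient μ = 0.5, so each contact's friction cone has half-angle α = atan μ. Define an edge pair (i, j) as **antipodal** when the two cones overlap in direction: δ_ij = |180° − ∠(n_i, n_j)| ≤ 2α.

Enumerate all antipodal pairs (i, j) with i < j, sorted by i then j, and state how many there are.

count = 10; pairs: (0,4), (0,5), (1,5), (1,6), (2,6), (2,7), (3,6), (3,7), (4,6), (4,7)

α = atan 0.5 = 26.57°;  2α = 53.13°
n_0 = (-0.8723, -0.4890)
n_1 = (+0.0156, -0.9999)
n_2 = (+0.4442, -0.8959)
n_3 = (+0.6606, -0.7507)
n_4 = (+0.9208, -0.3900)
n_5 = (+0.5983, +0.8012)
n_6 = (-0.4067, +0.9136)
n_7 = (-0.9262, +0.3770)
  (0,1): δ = 118.38°  ·
  (0,2): δ = 92.90°  ·
  (0,3): δ = 77.93°  ·
  (0,4): δ = 52.23°  ✓
  (0,5): δ = 23.97°  ✓
  (0,6): δ = 84.72°  ·
  (0,7): δ = 128.57°  ·
  (1,2): δ = 154.52°  ·
  (1,3): δ = 139.54°  ·
  (1,4): δ = 113.85°  ·
  (1,5): δ = 37.64°  ✓
  (1,6): δ = 23.11°  ✓
  (1,7): δ = 66.96°  ·
  (2,3): δ = 165.02°  ·
  (2,4): δ = 139.33°  ·
  (2,5): δ = 63.12°  ·
  (2,6): δ = 2.37°  ✓
  (2,7): δ = 41.48°  ✓
  (3,4): δ = 154.30°  ·
  (3,5): δ = 78.10°  ·
  (3,6): δ = 17.35°  ✓
  (3,7): δ = 26.50°  ✓
  (4,5): δ = 103.80°  ·
  (4,6): δ = 43.05°  ✓
  (4,7): δ = 0.80°  ✓
  (5,6): δ = 119.25°  ·
  (5,7): δ = 75.40°  ·
  (6,7): δ = 136.15°  ·
antipodal pairs: 10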